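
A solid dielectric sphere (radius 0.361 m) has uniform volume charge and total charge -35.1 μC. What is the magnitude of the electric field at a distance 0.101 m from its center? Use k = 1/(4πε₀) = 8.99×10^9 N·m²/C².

6.77×10^5 N/C

Symmetry ⇒ E = E(r) r̂. Gaussian sphere of radius r = 0.101 m (r < R).
Only the charge within r is enclosed: Q_enc = Q·(r/R)³ = (-35.1 μC)·(0.101 m/0.361 m)³ = -7.687e-7 C.
Gauss's law: E·4πr² = Q_enc/ε₀.
E = k|Q_enc|/r² = (8.99×10^9)(7.687e-7)/(0.101)² = 6.77e5 N/C.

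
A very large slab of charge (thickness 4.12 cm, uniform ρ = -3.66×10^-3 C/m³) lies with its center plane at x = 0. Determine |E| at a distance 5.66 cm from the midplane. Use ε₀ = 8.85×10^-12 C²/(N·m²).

The point |x| = 5.66 cm lies outside the slab (half-thickness 0.0206 m). A symmetric pillbox spanning the full slab encloses Q_enc = ρ·d·A.
Flux = 2EA ⇒ E = |ρ|d/(2ε₀), independent of distance outside.
E = (3.66×10^-3)(0.0412)/(2·8.85×10^-12) = 8.52×10^6 N/C.

E = 8.52×10^6 V/m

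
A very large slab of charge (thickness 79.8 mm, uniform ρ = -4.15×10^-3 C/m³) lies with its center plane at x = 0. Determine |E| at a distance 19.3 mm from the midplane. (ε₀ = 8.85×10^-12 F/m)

By symmetry E is perpendicular to the slab. A Gaussian pillbox from −19.3 mm to +19.3 mm (face area A) lies entirely within the slab.
Q_enc = ρ·(2x)·A and flux = 2EA, so 2EA = 2ρxA/ε₀ ⇒ E = |ρ|x/ε₀.
E = (4.15×10^-3)(0.0193)/(8.85×10^-12) = 9.05e6 N/C.

|E| ≈ 9.05e6 V/m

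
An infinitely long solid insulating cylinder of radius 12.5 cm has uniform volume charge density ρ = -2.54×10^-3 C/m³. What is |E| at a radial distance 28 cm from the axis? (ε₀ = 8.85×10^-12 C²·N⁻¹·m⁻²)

E = 8.01e6 N/C

Take a coaxial cylindrical Gaussian surface of radius r = 28 cm and length L (r > 12.5 cm, full cross-section enclosed).
λ_enc = ρ·πR² = (-2.54×10^-3)π(0.125)² = -1.247×10^-4 C/m.
By Gauss's law (flux through the curved wall only), E·2πrL = λ_enc L/ε₀.
E = |λ_enc|/(2πε₀r) = (1.247e-4)/(2π·8.85×10^-12·0.28) = 8.01×10^6 N/C.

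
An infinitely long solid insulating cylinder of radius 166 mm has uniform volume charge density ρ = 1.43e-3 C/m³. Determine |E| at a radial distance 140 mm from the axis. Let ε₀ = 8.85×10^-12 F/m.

1.13e7 N/C

Coaxial Gaussian cylinder, radius r = 140 mm, length L (r < R).
Enclosed charge per unit length: λ_enc = ρ·πr² = (1.43×10^-3)π(0.14)² = 8.805e-5 C/m.
Since E is radial and uniform over the curved surface, Φ = E·2πrL = Q_enc/ε₀ = λ_enc L/ε₀.
E = |λ_enc|/(2πε₀r) = (8.805e-5)/(2π·8.85×10^-12·0.14) = 1.13×10^7 N/C.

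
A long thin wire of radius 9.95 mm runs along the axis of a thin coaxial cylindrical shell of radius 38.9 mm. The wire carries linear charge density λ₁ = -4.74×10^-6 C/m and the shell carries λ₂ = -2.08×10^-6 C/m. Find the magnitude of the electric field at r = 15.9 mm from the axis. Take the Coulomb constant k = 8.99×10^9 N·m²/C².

5.36×10^6 N/C

Choose a coaxial cylinder of radius r = 15.9 mm (arbitrary length L) as the Gaussian surface (between the conductors, 9.95 mm < r < 38.9 mm).
The shell at 38.9 mm lies outside the Gaussian surface, so λ_enc = λ₁ = -4.74×10^-6 C/m.
Since E is radial and uniform over the curved surface, Φ = E·2πrL = Q_enc/ε₀ = λ_enc L/ε₀.
E = 2k|λ_enc|/r = 2(8.99×10^9)(4.74×10^-6)/(0.0159) = 5.36×10^6 N/C.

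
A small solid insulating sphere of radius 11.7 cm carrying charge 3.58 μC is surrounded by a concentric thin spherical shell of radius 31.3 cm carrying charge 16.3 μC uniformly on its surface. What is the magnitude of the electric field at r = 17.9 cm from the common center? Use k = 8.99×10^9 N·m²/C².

Take a concentric spherical Gaussian surface of radius r = 17.9 cm (between the bodies, 11.7 cm < r < 31.3 cm).
Only the inner charge is enclosed; the outer shell contributes nothing inside itself. Q_enc = 3.58 μC = 3.58×10^-6 C.
Gauss's law: E·4πr² = Q_enc/ε₀.
E = k|Q_enc|/r² = (8.99×10^9)(3.58e-6)/(0.179)² = 1.00×10^6 N/C.

1.00×10^6 N/C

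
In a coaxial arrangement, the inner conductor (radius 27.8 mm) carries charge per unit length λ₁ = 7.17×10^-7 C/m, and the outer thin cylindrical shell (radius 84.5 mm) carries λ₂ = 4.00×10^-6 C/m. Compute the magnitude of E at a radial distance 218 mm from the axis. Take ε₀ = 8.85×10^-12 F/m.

E ≈ 3.89×10^5 N/C

By cylindrical symmetry E is radial; use a coaxial Gaussian cylinder of radius 218 mm and length L (r > 84.5 mm, enclosing both).
λ_enc = λ₁ + λ₂ = (7.17×10^-7) + (4.00×10^-6) = 4.717×10^-6 C/m.
Applying ∮E·dA = Q_enc/ε₀ with the end caps contributing no flux:
E = |λ_enc|/(2πε₀r) = (4.717e-6)/(2π·8.85×10^-12·0.218) = 3.89e5 N/C.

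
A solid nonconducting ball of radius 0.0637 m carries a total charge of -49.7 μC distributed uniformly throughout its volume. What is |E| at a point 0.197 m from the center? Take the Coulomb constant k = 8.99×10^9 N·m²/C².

Symmetry ⇒ E = E(r) r̂. Gaussian sphere of radius r = 0.197 m (r > R, so the entire charge is enclosed).
Q_enc = -49.7 μC = -4.97e-5 C.
By Gauss's law, ∮E·dA = E·4πr² = Q_enc/ε₀.
E = k|Q_enc|/r² = (8.99×10^9)(4.97e-5)/(0.197)² = 1.15×10^7 N/C.

E ≈ 1.15×10^7 V/m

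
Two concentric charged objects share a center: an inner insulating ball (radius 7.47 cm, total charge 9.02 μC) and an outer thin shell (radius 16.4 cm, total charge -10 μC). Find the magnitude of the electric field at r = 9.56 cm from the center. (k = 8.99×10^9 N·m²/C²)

E ≈ 8.87e6 V/m

Take a concentric spherical Gaussian surface of radius r = 9.56 cm (between the bodies, 7.47 cm < r < 16.4 cm).
Only the inner charge is enclosed; the outer shell contributes nothing inside itself. Q_enc = 9.02 μC = 9.02e-6 C.
Applying ∮E·dA = Q_enc/ε₀ with Φ = E(4πr²):
E = k|Q_enc|/r² = (8.99×10^9)(9.02×10^-6)/(0.0956)² = 8.87×10^6 N/C.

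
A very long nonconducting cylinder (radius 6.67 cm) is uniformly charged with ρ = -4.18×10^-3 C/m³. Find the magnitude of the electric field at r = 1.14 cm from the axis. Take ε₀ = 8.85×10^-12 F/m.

|E| ≈ 2.69×10^6 N/C

Take a coaxial cylindrical Gaussian surface of radius r = 1.14 cm and length L (r < R).
Enclosed charge per unit length: λ_enc = ρ·πr² = (-4.18e-3)π(0.0114)² = -1.707×10^-6 C/m.
Gauss's law: E·2πrL = λ_enc L/ε₀.
E = |λ_enc|/(2πε₀r) = (1.707×10^-6)/(2π·8.85×10^-12·0.0114) = 2.69e6 N/C.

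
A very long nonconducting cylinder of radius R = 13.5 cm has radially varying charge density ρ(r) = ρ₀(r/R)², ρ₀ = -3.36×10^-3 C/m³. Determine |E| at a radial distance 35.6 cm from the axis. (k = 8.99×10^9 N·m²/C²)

|E| = 4.86×10^6 N/C

Coaxial Gaussian cylinder, radius r = 35.6 cm, length L (r > R, full charge per length enclosed).
λ_enc = 2π ∫₀^R ρ₀(r'/R)^2 r' dr' = 2πρ₀R²/4 = -9.619×10^-5 C/m.
Since E is radial and uniform over the curved surface, Φ = E·2πrL = Q_enc/ε₀ = λ_enc L/ε₀.
E = 2k|λ_enc|/r = 2(8.99×10^9)(9.619×10^-5)/(0.356) = 4.86×10^6 N/C.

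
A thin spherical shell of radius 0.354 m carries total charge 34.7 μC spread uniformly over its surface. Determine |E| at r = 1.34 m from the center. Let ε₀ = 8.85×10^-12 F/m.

E = 1.74×10^5 N/C

By spherical symmetry E is radial; choose a Gaussian sphere of radius r = 1.34 m (r > 0.354 m).
The entire shell is enclosed: Q_enc = 3.47e-5 C.
Applying ∮E·dA = Q_enc/ε₀ with Φ = E(4πr²):
E = |Q_enc|/(4πε₀r²) = (3.47×10^-5)/(4π·8.85×10^-12·(1.34)²) = 1.74×10^5 N/C.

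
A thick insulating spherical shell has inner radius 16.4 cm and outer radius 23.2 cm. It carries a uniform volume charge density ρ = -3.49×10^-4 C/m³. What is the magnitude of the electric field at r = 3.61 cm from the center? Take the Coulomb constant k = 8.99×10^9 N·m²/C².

E = 0 (no enclosed charge)

Symmetry ⇒ E = E(r) r̂. Gaussian sphere of radius r = 3.61 cm (r < 16.4 cm, inside the empty cavity).
No charge is enclosed, so by Gauss's law E·4πr² = 0 ⇒ E = 0.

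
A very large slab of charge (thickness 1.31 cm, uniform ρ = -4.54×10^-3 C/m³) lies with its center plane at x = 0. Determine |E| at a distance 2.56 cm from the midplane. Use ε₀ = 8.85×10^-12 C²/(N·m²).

E = 3.36×10^6 V/m

The point |x| = 2.56 cm lies outside the slab (half-thickness 0.00655 m). A symmetric pillbox spanning the full slab encloses Q_enc = ρ·d·A.
Flux = 2EA ⇒ E = |ρ|d/(2ε₀), independent of distance outside.
E = (4.54e-3)(0.0131)/(2·8.85×10^-12) = 3.36e6 N/C.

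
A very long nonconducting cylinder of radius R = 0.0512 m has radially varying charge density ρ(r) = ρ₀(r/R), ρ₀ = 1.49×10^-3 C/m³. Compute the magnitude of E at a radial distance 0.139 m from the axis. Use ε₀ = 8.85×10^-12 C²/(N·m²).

|E| = 1.06e6 N/C

Coaxial Gaussian cylinder, radius r = 0.139 m, length L (r > R, full charge per length enclosed).
λ_enc = 2π ∫₀^R ρ₀(r'/R)^1 r' dr' = 2πρ₀R²/3 = 8.181×10^-6 C/m.
By Gauss's law (flux through the curved wall only), E·2πrL = λ_enc L/ε₀.
E = |λ_enc|/(2πε₀r) = (8.181e-6)/(2π·8.85×10^-12·0.139) = 1.06e6 N/C.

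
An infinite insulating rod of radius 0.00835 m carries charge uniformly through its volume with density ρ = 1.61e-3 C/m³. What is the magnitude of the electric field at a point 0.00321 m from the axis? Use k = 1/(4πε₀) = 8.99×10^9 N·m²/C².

Take a coaxial cylindrical Gaussian surface of radius r = 0.00321 m and length L (r < R).
Charge inside radius r per length L is ρ·πr²·L, so λ_enc = ρπr² = 5.212×10^-8 C/m.
Gauss's law: E·2πrL = λ_enc L/ε₀.
E = 2k|λ_enc|/r = 2(8.99×10^9)(5.212×10^-8)/(0.00321) = 2.92e5 N/C.

|E| = 2.92×10^5 N/C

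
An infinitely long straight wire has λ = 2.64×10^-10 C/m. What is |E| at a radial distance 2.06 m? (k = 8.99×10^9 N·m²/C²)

|E| = 2.3 N/C

Choose a coaxial cylinder of radius r = 2.06 m (arbitrary length L) as the Gaussian surface.
Q_enc = λL, so λ_enc = 2.64×10^-10 C/m.
Applying ∮E·dA = Q_enc/ε₀ with the end caps contributing no flux:
E = 2k|λ_enc|/r = 2(8.99×10^9)(2.64×10^-10)/(2.06) = 2.3 N/C.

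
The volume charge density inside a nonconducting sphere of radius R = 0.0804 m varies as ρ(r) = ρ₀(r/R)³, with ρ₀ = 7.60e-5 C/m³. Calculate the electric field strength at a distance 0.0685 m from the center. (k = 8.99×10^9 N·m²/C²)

|E| ≈ 6.06×10^4 N/C

By spherical symmetry E is radial; choose a Gaussian sphere of radius r = 0.0685 m (r < R).
Integrate the density: Q_enc = 4π ∫₀^r ρ₀(r'/R)^3 r'² dr' = 4πρ₀ r^6/(6·R³) = 3.164×10^-8 C.
Since E is radial and uniform over the Gaussian sphere, Φ = E·4πr² = Q_enc/ε₀.
E = k|Q_enc|/r² = (8.99×10^9)(3.164e-8)/(0.0685)² = 6.06×10^4 N/C.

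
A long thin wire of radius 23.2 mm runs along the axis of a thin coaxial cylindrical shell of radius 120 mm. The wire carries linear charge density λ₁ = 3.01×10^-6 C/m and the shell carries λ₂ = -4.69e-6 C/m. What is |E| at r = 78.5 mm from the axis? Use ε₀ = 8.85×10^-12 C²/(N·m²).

Take a coaxial cylindrical Gaussian surface of radius r = 78.5 mm and length L (between the conductors, 23.2 mm < r < 120 mm).
Only the inner wire is enclosed; the outer shell contributes nothing inside itself. λ_enc = λ₁ = 3.01×10^-6 C/m.
Applying ∮E·dA = Q_enc/ε₀ with the end caps contributing no flux:
E = |λ_enc|/(2πε₀r) = (3.01×10^-6)/(2π·8.85×10^-12·0.0785) = 6.90×10^5 N/C.

E = 6.90×10^5 N/C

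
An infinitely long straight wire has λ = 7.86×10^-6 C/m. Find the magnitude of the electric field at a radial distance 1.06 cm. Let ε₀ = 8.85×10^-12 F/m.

E = 1.33×10^7 N/C

Take a coaxial cylindrical Gaussian surface of radius r = 1.06 cm and length L.
Q_enc = λL, so λ_enc = 7.86×10^-6 C/m.
Gauss's law: E·2πrL = λ_enc L/ε₀.
E = |λ_enc|/(2πε₀r) = (7.86e-6)/(2π·8.85×10^-12·0.0106) = 1.33×10^7 N/C.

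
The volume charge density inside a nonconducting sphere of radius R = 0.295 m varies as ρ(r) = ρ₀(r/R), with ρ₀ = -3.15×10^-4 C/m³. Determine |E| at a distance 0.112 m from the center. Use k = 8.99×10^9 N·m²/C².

|E| = 3.78×10^5 V/m

Symmetry ⇒ E = E(r) r̂. Gaussian sphere of radius r = 0.112 m (r < R).
Q_enc = ∫₀^r ρ(r')·4πr'² dr' = (4πρ₀/R) ∫₀^r r'^3 dr' = 4πρ₀ r^4/(4·R) = -5.278e-7 C.
Gauss's law: E·4πr² = Q_enc/ε₀.
E = k|Q_enc|/r² = (8.99×10^9)(5.278×10^-7)/(0.112)² = 3.78e5 N/C.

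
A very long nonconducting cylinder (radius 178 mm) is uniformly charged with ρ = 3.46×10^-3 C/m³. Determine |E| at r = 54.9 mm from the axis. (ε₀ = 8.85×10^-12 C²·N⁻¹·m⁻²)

E = 1.07e7 N/C

Take a coaxial cylindrical Gaussian surface of radius r = 54.9 mm and length L (r < R).
Enclosed charge per unit length: λ_enc = ρ·πr² = (3.46e-3)π(0.0549)² = 3.276×10^-5 C/m.
Applying ∮E·dA = Q_enc/ε₀ with the end caps contributing no flux:
E = |λ_enc|/(2πε₀r) = (3.276e-5)/(2π·8.85×10^-12·0.0549) = 1.07×10^7 N/C.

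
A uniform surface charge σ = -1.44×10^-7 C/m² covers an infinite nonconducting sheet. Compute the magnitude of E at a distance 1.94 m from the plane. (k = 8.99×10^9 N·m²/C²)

|E| = 8.13e3 V/m

By planar symmetry E is perpendicular to the sheet and uniform; use a Gaussian pillbox with flat faces of area A on each side of the sheet.
Flux Φ = 2EA and Q_enc = σA, so 2EA = σA/ε₀ ⇒ E = |σ|/(2ε₀), independent of distance.
E = 2πk|σ| = 2π(8.99×10^9)(1.44×10^-7) = 8.13×10^3 N/C.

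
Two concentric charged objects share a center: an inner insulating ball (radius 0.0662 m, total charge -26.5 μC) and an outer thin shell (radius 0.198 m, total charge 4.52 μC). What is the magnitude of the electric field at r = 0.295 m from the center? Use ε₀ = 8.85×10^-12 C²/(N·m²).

Use a concentric Gaussian sphere at r = 0.295 m (r > 0.198 m, enclosing both).
Q_enc = (-26.5 μC) + (4.52 μC) = -2.198e-5 C.
By Gauss's law, ∮E·dA = E·4πr² = Q_enc/ε₀.
E = |Q_enc|/(4πε₀r²) = (2.198×10^-5)/(4π·8.85×10^-12·(0.295)²) = 2.27e6 N/C.

|E| = 2.27e6 V/m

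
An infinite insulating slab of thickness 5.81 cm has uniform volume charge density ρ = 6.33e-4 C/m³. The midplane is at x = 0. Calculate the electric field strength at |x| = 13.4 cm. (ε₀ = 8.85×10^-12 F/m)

|E| = 2.08×10^6 V/m

The point |x| = 13.4 cm lies outside the slab (half-thickness 0.02905 m). A symmetric pillbox spanning the full slab encloses Q_enc = ρ·d·A.
Flux = 2EA ⇒ E = |ρ|d/(2ε₀), independent of distance outside.
E = (6.33e-4)(0.0581)/(2·8.85×10^-12) = 2.08×10^6 N/C.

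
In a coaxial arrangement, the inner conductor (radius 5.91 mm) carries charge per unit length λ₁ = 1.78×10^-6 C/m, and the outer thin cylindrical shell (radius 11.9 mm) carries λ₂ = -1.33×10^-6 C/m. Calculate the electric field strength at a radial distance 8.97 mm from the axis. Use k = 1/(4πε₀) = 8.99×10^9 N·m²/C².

|E| ≈ 3.57×10^6 N/C

Choose a coaxial cylinder of radius r = 8.97 mm (arbitrary length L) as the Gaussian surface (between the conductors, 5.91 mm < r < 11.9 mm).
Only the inner wire is enclosed; the outer shell contributes nothing inside itself. λ_enc = λ₁ = 1.78e-6 C/m.
Gauss's law: E·2πrL = λ_enc L/ε₀.
E = 2k|λ_enc|/r = 2(8.99×10^9)(1.78e-6)/(0.00897) = 3.57e6 N/C.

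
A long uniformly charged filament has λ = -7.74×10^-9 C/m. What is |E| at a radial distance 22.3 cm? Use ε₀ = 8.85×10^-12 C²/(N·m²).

Take a coaxial cylindrical Gaussian surface of radius r = 22.3 cm and length L.
Q_enc = λL, so λ_enc = -7.74×10^-9 C/m.
Applying ∮E·dA = Q_enc/ε₀ with the end caps contributing no flux:
E = |λ_enc|/(2πε₀r) = (7.74×10^-9)/(2π·8.85×10^-12·0.223) = 624 N/C.

624 V/m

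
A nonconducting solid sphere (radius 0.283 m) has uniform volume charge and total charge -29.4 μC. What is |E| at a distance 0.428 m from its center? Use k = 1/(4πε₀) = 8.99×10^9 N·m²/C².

|E| = 1.44×10^6 N/C

Take a concentric spherical Gaussian surface of radius r = 0.428 m (r > R, so the entire charge is enclosed).
Q_enc = -29.4 μC = -2.94×10^-5 C.
Since E is radial and uniform over the Gaussian sphere, Φ = E·4πr² = Q_enc/ε₀.
E = k|Q_enc|/r² = (8.99×10^9)(2.94e-5)/(0.428)² = 1.44×10^6 N/C.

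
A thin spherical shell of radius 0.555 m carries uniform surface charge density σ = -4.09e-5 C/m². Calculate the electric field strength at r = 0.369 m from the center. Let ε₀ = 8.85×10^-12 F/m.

E = 0 (no enclosed charge)

Take a concentric spherical Gaussian surface of radius r = 0.369 m (inside the shell, r < 0.555 m).
All the charge is outside the Gaussian surface: Q_enc = 0, hence E = 0 everywhere inside the shell.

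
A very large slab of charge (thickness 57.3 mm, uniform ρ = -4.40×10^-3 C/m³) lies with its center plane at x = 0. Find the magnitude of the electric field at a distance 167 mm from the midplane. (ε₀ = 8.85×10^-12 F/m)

The point |x| = 167 mm lies outside the slab (half-thickness 0.02865 m). A symmetric pillbox spanning the full slab encloses Q_enc = ρ·d·A.
Flux = 2EA ⇒ E = |ρ|d/(2ε₀), independent of distance outside.
E = (4.40×10^-3)(0.0573)/(2·8.85×10^-12) = 1.42e7 N/C.

E ≈ 1.42×10^7 N/C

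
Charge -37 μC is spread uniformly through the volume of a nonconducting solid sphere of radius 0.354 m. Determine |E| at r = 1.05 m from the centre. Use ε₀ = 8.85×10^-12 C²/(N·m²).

Use a concentric Gaussian sphere at r = 1.05 m (r > R, so the entire charge is enclosed).
Q_enc = -37 μC = -3.70×10^-5 C.
By Gauss's law, ∮E·dA = E·4πr² = Q_enc/ε₀.
E = |Q_enc|/(4πε₀r²) = (3.70e-5)/(4π·8.85×10^-12·(1.05)²) = 3.02×10^5 N/C.

|E| = 3.02×10^5 N/C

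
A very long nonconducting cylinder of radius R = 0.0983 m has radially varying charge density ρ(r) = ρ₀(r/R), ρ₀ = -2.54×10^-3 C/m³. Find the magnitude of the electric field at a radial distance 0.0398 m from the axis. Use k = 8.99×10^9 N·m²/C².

|E| ≈ 1.54×10^6 N/C

Choose a coaxial cylinder of radius r = 0.0398 m (arbitrary length L) as the Gaussian surface (r < R).
Integrating ρ over the cross-section to radius r: λ_enc = (2πρ₀/R) ∫₀^r r'^2 dr' = 2πρ₀ r^3/(3·R) = -3.412×10^-6 C/m.
Since E is radial and uniform over the curved surface, Φ = E·2πrL = Q_enc/ε₀ = λ_enc L/ε₀.
E = 2k|λ_enc|/r = 2(8.99×10^9)(3.412×10^-6)/(0.0398) = 1.54×10^6 N/C.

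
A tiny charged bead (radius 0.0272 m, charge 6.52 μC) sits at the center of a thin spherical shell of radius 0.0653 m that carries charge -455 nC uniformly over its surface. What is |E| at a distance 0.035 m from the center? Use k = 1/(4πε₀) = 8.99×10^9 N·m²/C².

E = 4.78×10^7 N/C

Take a concentric spherical Gaussian surface of radius r = 0.035 m (between the bodies, 0.0272 m < r < 0.0653 m).
Only the inner charge is enclosed; the outer shell contributes nothing inside itself. Q_enc = 6.52 μC = 6.52×10^-6 C.
Since E is radial and uniform over the Gaussian sphere, Φ = E·4πr² = Q_enc/ε₀.
E = k|Q_enc|/r² = (8.99×10^9)(6.52×10^-6)/(0.035)² = 4.78×10^7 N/C.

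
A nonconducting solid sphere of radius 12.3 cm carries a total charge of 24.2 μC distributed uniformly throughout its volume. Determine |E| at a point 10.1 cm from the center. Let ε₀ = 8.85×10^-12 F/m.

E ≈ 1.18×10^7 N/C

By spherical symmetry E is radial; choose a Gaussian sphere of radius r = 10.1 cm (r < R).
Only the charge within r is enclosed: Q_enc = Q·(r/R)³ = (24.2 μC)·(10.1 cm/12.3 cm)³ = 1.34×10^-5 C.
Gauss's law: E·4πr² = Q_enc/ε₀.
E = |Q_enc|/(4πε₀r²) = (1.34×10^-5)/(4π·8.85×10^-12·(0.101)²) = 1.18×10^7 N/C.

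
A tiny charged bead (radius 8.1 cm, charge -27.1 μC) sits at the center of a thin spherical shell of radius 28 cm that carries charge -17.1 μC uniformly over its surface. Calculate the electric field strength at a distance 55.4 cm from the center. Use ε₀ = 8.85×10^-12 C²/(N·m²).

Use a concentric Gaussian sphere at r = 55.4 cm (r > 28 cm, enclosing both).
Q_enc = (-27.1 μC) + (-17.1 μC) = -4.42e-5 C.
Gauss's law: E·4πr² = Q_enc/ε₀.
E = |Q_enc|/(4πε₀r²) = (4.42×10^-5)/(4π·8.85×10^-12·(0.554)²) = 1.29×10^6 N/C.

|E| ≈ 1.29×10^6 N/C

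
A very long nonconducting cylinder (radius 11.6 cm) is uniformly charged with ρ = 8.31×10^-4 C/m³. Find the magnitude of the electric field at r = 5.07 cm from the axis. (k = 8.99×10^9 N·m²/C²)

By cylindrical symmetry E is radial; use a coaxial Gaussian cylinder of radius 5.07 cm and length L (r < R).
Enclosed charge per unit length: λ_enc = ρ·πr² = (8.31×10^-4)π(0.0507)² = 6.711×10^-6 C/m.
Applying ∮E·dA = Q_enc/ε₀ with the end caps contributing no flux:
E = 2k|λ_enc|/r = 2(8.99×10^9)(6.711×10^-6)/(0.0507) = 2.38×10^6 N/C.

E = 2.38×10^6 V/m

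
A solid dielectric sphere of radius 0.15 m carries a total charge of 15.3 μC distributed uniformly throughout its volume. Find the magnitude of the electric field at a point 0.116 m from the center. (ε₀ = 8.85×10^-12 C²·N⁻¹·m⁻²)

Use a concentric Gaussian sphere at r = 0.116 m (r < R).
Only the charge within r is enclosed: Q_enc = Q·(r/R)³ = (15.3 μC)·(0.116 m/0.15 m)³ = 7.076×10^-6 C.
By Gauss's law, ∮E·dA = E·4πr² = Q_enc/ε₀.
E = |Q_enc|/(4πε₀r²) = (7.076×10^-6)/(4π·8.85×10^-12·(0.116)²) = 4.73×10^6 N/C.

E = 4.73×10^6 N/C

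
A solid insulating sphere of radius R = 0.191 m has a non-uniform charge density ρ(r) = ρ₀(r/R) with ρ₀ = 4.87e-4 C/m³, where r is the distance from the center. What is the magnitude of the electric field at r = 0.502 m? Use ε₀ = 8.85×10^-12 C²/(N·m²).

E = 3.80×10^5 V/m

Take a concentric spherical Gaussian surface of radius r = 0.502 m (r > R, all charge enclosed).
Q_enc = 4π ∫₀^R ρ₀(r'/R)^1 r'² dr' = 4πρ₀R³/4 = 1.066e-5 C.
By Gauss's law, ∮E·dA = E·4πr² = Q_enc/ε₀.
E = |Q_enc|/(4πε₀r²) = (1.066×10^-5)/(4π·8.85×10^-12·(0.502)²) = 3.80×10^5 N/C.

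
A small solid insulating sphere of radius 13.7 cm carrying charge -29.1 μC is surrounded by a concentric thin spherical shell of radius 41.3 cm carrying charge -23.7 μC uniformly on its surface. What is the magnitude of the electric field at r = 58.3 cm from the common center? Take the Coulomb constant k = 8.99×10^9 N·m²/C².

E = 1.40×10^6 V/m

Use a concentric Gaussian sphere at r = 58.3 cm (r > 41.3 cm, enclosing both).
Q_enc = (-29.1 μC) + (-23.7 μC) = -5.28e-5 C.
Applying ∮E·dA = Q_enc/ε₀ with Φ = E(4πr²):
E = k|Q_enc|/r² = (8.99×10^9)(5.28×10^-5)/(0.583)² = 1.40×10^6 N/C.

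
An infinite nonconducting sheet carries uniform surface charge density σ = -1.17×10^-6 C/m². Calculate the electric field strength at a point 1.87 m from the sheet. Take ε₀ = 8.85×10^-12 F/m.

The symmetry is planar: E is normal to the sheet and the same magnitude on both sides. Take a pillbox straddling the sheet with end-cap area A.
Only the two end caps contribute flux: Φ = 2EA. With Q_enc = σA, Gauss's law gives E = |σ|/(2ε₀).
E = |σ|/(2ε₀) = (1.17×10^-6)/(2·8.85×10^-12) = 6.61×10^4 N/C.

6.61e4 N/C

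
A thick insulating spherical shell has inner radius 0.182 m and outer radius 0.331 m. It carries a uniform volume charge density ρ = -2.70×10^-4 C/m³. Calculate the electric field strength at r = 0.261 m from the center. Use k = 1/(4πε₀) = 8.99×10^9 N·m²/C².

By spherical symmetry E is radial; choose a Gaussian sphere of radius r = 0.261 m (within the shell material, 0.182 m < r < 0.331 m).
Enclosed charge is the volume from a to r: Q_enc = (4π/3)ρ(r³ − a³) = -1.329e-5 C.
By Gauss's law, ∮E·dA = E·4πr² = Q_enc/ε₀.
E = k|Q_enc|/r² = (8.99×10^9)(1.329×10^-5)/(0.261)² = 1.75×10^6 N/C.

E ≈ 1.75×10^6 N/C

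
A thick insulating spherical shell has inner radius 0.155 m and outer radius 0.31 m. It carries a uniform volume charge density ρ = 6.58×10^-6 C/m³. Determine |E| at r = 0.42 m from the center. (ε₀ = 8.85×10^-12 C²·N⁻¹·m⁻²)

|E| = 3.66e4 N/C

By spherical symmetry E is radial; choose a Gaussian sphere of radius r = 0.42 m (r > 0.31 m, enclosing the whole shell).
Q_enc = ρ·(4π/3)(b³ − a³) = (6.58×10^-6)·(4π/3)·((0.31)³ − (0.155)³) = 7.185×10^-7 C.
By Gauss's law, ∮E·dA = E·4πr² = Q_enc/ε₀.
E = |Q_enc|/(4πε₀r²) = (7.185×10^-7)/(4π·8.85×10^-12·(0.42)²) = 3.66e4 N/C.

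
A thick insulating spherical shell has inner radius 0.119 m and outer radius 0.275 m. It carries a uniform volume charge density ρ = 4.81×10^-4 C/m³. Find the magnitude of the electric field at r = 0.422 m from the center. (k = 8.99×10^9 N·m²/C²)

E = 1.94e6 N/C

Take a concentric spherical Gaussian surface of radius r = 0.422 m (r > 0.275 m, enclosing the whole shell).
Q_enc = ρ·(4π/3)(b³ − a³) = (4.81e-4)·(4π/3)·((0.275)³ − (0.119)³) = 3.851×10^-5 C.
Applying ∮E·dA = Q_enc/ε₀ with Φ = E(4πr²):
E = k|Q_enc|/r² = (8.99×10^9)(3.851e-5)/(0.422)² = 1.94×10^6 N/C.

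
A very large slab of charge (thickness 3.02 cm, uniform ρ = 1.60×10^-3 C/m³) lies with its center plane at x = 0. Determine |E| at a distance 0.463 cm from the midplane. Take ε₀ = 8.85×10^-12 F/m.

|E| = 8.37×10^5 N/C

By symmetry E is perpendicular to the slab. A Gaussian pillbox from −0.463 cm to +0.463 cm (face area A) lies entirely within the slab.
Q_enc = ρ·(2x)·A and flux = 2EA, so 2EA = 2ρxA/ε₀ ⇒ E = |ρ|x/ε₀.
E = (1.60×10^-3)(0.00463)/(8.85×10^-12) = 8.37e5 N/C.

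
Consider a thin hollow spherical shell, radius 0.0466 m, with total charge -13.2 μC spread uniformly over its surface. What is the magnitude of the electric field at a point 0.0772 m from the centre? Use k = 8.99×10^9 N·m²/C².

Symmetry ⇒ E = E(r) r̂. Gaussian sphere of radius r = 0.0772 m (r > 0.0466 m).
The entire shell is enclosed: Q_enc = -1.32×10^-5 C.
By Gauss's law, ∮E·dA = E·4πr² = Q_enc/ε₀.
E = k|Q_enc|/r² = (8.99×10^9)(1.32e-5)/(0.0772)² = 1.99×10^7 N/C.

1.99×10^7 V/m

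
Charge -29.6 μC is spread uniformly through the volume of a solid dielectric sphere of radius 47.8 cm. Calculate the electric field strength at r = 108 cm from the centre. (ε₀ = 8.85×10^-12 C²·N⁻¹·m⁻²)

|E| ≈ 2.28×10^5 N/C

By spherical symmetry E is radial; choose a Gaussian sphere of radius r = 108 cm (r > R, so the entire charge is enclosed).
Q_enc = -29.6 μC = -2.96×10^-5 C.
Applying ∮E·dA = Q_enc/ε₀ with Φ = E(4πr²):
E = |Q_enc|/(4πε₀r²) = (2.96e-5)/(4π·8.85×10^-12·(1.08)²) = 2.28×10^5 N/C.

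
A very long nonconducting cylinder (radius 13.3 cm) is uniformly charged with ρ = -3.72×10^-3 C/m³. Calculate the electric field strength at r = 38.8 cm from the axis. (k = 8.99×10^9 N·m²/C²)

By cylindrical symmetry E is radial; use a coaxial Gaussian cylinder of radius 38.8 cm and length L (r > 13.3 cm, full cross-section enclosed).
λ_enc = ρ·πR² = (-3.72e-3)π(0.133)² = -2.067e-4 C/m.
Since E is radial and uniform over the curved surface, Φ = E·2πrL = Q_enc/ε₀ = λ_enc L/ε₀.
E = 2k|λ_enc|/r = 2(8.99×10^9)(2.067×10^-4)/(0.388) = 9.58×10^6 N/C.

9.58e6 N/C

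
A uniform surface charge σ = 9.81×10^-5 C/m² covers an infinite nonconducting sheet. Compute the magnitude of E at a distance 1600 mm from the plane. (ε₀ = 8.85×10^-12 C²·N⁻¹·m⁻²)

5.54×10^6 V/m

The symmetry is planar: E is normal to the sheet and the same magnitude on both sides. Take a pillbox straddling the sheet with end-cap area A.
Only the two end caps contribute flux: Φ = 2EA. With Q_enc = σA, Gauss's law gives E = |σ|/(2ε₀).
E = |σ|/(2ε₀) = (9.81×10^-5)/(2·8.85×10^-12) = 5.54×10^6 N/C.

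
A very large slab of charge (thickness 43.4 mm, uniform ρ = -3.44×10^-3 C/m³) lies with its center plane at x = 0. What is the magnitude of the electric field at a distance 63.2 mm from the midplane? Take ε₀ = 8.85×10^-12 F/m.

The point |x| = 63.2 mm lies outside the slab (half-thickness 0.0217 m). A symmetric pillbox spanning the full slab encloses Q_enc = ρ·d·A.
Flux = 2EA ⇒ E = |ρ|d/(2ε₀), independent of distance outside.
E = (3.44×10^-3)(0.0434)/(2·8.85×10^-12) = 8.43e6 N/C.

E ≈ 8.43e6 N/C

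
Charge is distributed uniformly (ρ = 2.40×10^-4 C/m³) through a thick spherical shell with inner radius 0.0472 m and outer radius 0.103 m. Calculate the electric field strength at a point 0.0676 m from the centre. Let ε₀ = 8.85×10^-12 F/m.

Use a concentric Gaussian sphere at r = 0.0676 m (within the shell material, 0.0472 m < r < 0.103 m).
Only the shell between 0.0472 m and r is enclosed: Q_enc = ρ·(4π/3)(r³ − a³) = (2.40×10^-4)·(4π/3)·((0.0676)³ − (0.0472)³) = 2.048×10^-7 C.
Gauss's law: E·4πr² = Q_enc/ε₀.
E = |Q_enc|/(4πε₀r²) = (2.048e-7)/(4π·8.85×10^-12·(0.0676)²) = 4.03×10^5 N/C.

|E| = 4.03×10^5 N/C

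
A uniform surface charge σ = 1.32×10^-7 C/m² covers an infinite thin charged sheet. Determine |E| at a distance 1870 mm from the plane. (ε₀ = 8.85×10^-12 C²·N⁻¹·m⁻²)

The symmetry is planar: E is normal to the sheet and the same magnitude on both sides. Take a pillbox straddling the sheet with end-cap area A.
Only the two end caps contribute flux: Φ = 2EA. With Q_enc = σA, Gauss's law gives E = |σ|/(2ε₀).
E = |σ|/(2ε₀) = (1.32×10^-7)/(2·8.85×10^-12) = 7.46e3 N/C.

|E| = 7.46×10^3 N/C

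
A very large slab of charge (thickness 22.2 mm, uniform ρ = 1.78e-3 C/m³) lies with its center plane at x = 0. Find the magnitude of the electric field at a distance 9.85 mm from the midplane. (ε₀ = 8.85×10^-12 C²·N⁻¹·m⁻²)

By symmetry E is perpendicular to the slab. A Gaussian pillbox from −9.85 mm to +9.85 mm (face area A) lies entirely within the slab.
Q_enc = ρ·(2x)·A and flux = 2EA, so 2EA = 2ρxA/ε₀ ⇒ E = |ρ|x/ε₀.
E = (1.78×10^-3)(0.00985)/(8.85×10^-12) = 1.98e6 N/C.

1.98×10^6 N/C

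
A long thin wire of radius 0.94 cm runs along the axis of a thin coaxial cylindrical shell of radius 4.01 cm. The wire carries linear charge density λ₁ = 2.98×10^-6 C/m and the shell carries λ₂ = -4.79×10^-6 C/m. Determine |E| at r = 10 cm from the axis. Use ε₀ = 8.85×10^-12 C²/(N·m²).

Coaxial Gaussian cylinder, radius r = 10 cm, length L (r > 4.01 cm, enclosing both).
λ_enc = λ₁ + λ₂ = (2.98×10^-6) + (-4.79×10^-6) = -1.81e-6 C/m.
Since E is radial and uniform over the curved surface, Φ = E·2πrL = Q_enc/ε₀ = λ_enc L/ε₀.
E = |λ_enc|/(2πε₀r) = (1.81×10^-6)/(2π·8.85×10^-12·0.1) = 3.26e5 N/C.

E ≈ 3.26e5 N/C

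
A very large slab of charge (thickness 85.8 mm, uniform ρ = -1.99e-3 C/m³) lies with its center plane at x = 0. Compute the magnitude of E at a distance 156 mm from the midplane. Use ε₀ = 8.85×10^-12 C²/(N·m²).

The point |x| = 156 mm lies outside the slab (half-thickness 0.0429 m). A symmetric pillbox spanning the full slab encloses Q_enc = ρ·d·A.
Flux = 2EA ⇒ E = |ρ|d/(2ε₀), independent of distance outside.
E = (1.99×10^-3)(0.0858)/(2·8.85×10^-12) = 9.65×10^6 N/C.

9.65×10^6 N/C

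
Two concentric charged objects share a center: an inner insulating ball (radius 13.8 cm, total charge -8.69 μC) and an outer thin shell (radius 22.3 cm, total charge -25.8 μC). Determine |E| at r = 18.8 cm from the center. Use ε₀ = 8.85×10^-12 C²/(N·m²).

2.21e6 V/m

By spherical symmetry E is radial; choose a Gaussian sphere of radius r = 18.8 cm (between the bodies, 13.8 cm < r < 22.3 cm).
Only the inner charge is enclosed; the outer shell contributes nothing inside itself. Q_enc = -8.69 μC = -8.69×10^-6 C.
By Gauss's law, ∮E·dA = E·4πr² = Q_enc/ε₀.
E = |Q_enc|/(4πε₀r²) = (8.69×10^-6)/(4π·8.85×10^-12·(0.188)²) = 2.21×10^6 N/C.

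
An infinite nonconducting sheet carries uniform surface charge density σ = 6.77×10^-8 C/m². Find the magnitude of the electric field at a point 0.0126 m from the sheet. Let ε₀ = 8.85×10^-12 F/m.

The symmetry is planar: E is normal to the sheet and the same magnitude on both sides. Take a pillbox straddling the sheet with end-cap area A.
Only the two end caps contribute flux: Φ = 2EA. With Q_enc = σA, Gauss's law gives E = |σ|/(2ε₀).
E = |σ|/(2ε₀) = (6.77×10^-8)/(2·8.85×10^-12) = 3.82×10^3 N/C.

|E| = 3.82e3 V/m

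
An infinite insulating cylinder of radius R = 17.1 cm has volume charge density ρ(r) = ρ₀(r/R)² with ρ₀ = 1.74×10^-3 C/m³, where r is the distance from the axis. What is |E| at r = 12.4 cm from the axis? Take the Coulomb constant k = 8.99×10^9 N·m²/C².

Choose a coaxial cylinder of radius r = 12.4 cm (arbitrary length L) as the Gaussian surface (r < R).
Integrating ρ over the cross-section to radius r: λ_enc = (2πρ₀/R²) ∫₀^r r'^3 dr' = 2πρ₀ r^4/(4·R²) = 2.21e-5 C/m.
Since E is radial and uniform over the curved surface, Φ = E·2πrL = Q_enc/ε₀ = λ_enc L/ε₀.
E = 2k|λ_enc|/r = 2(8.99×10^9)(2.21e-5)/(0.124) = 3.20×10^6 N/C.

|E| ≈ 3.20e6 V/m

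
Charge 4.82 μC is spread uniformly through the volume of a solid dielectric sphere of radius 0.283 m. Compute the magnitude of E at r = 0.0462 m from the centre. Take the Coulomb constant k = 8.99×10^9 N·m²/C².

Use a concentric Gaussian sphere at r = 0.0462 m (r < R).
Only the charge within r is enclosed: Q_enc = Q·(r/R)³ = (4.82 μC)·(0.0462 m/0.283 m)³ = 2.097×10^-8 C.
Since E is radial and uniform over the Gaussian sphere, Φ = E·4πr² = Q_enc/ε₀.
E = k|Q_enc|/r² = (8.99×10^9)(2.097e-8)/(0.0462)² = 8.83e4 N/C.

8.83×10^4 N/C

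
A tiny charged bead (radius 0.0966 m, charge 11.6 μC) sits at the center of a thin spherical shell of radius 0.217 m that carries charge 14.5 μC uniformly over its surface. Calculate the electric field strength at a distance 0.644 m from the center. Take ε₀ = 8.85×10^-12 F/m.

|E| ≈ 5.66×10^5 V/m

Use a concentric Gaussian sphere at r = 0.644 m (r > 0.217 m, enclosing both).
Q_enc = (11.6 μC) + (14.5 μC) = 2.61×10^-5 C.
Applying ∮E·dA = Q_enc/ε₀ with Φ = E(4πr²):
E = |Q_enc|/(4πε₀r²) = (2.61×10^-5)/(4π·8.85×10^-12·(0.644)²) = 5.66e5 N/C.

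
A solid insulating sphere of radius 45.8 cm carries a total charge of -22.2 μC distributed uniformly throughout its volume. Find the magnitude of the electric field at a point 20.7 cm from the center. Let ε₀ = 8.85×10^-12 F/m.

Use a concentric Gaussian sphere at r = 20.7 cm (r < R).
Only the charge within r is enclosed: Q_enc = Q·(r/R)³ = (-22.2 μC)·(20.7 cm/45.8 cm)³ = -2.05e-6 C.
Gauss's law: E·4πr² = Q_enc/ε₀.
E = |Q_enc|/(4πε₀r²) = (2.05e-6)/(4π·8.85×10^-12·(0.207)²) = 4.30e5 N/C.

4.30×10^5 N/C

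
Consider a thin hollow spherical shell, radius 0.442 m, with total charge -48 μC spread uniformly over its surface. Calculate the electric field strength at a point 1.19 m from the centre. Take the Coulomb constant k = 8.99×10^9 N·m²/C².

E ≈ 3.05e5 N/C

By spherical symmetry E is radial; choose a Gaussian sphere of radius r = 1.19 m (r > 0.442 m).
The entire shell is enclosed: Q_enc = -4.80×10^-5 C.
Gauss's law: E·4πr² = Q_enc/ε₀.
E = k|Q_enc|/r² = (8.99×10^9)(4.80e-5)/(1.19)² = 3.05×10^5 N/C.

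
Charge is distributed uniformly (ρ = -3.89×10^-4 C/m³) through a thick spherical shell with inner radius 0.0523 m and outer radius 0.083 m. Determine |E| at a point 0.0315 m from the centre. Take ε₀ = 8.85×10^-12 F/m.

Take a concentric spherical Gaussian surface of radius r = 0.0315 m (r < 0.0523 m, inside the empty cavity).
Q_enc = 0 (all charge lies at larger r); Gauss's law gives E = 0.

E = 0 (no enclosed charge)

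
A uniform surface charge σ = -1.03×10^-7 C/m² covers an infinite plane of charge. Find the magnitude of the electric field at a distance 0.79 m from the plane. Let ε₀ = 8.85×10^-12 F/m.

The symmetry is planar: E is normal to the sheet and the same magnitude on both sides. Take a pillbox straddling the sheet with end-cap area A.
Only the two end caps contribute flux: Φ = 2EA. With Q_enc = σA, Gauss's law gives E = |σ|/(2ε₀).
E = |σ|/(2ε₀) = (1.03e-7)/(2·8.85×10^-12) = 5.82×10^3 N/C.

E = 5.82×10^3 V/m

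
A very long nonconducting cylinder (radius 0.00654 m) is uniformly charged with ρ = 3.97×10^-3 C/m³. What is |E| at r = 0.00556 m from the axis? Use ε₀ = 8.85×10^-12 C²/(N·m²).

By cylindrical symmetry E is radial; use a coaxial Gaussian cylinder of radius 0.00556 m and length L (r < R).
Charge inside radius r per length L is ρ·πr²·L, so λ_enc = ρπr² = 3.856×10^-7 C/m.
Applying ∮E·dA = Q_enc/ε₀ with the end caps contributing no flux:
E = |λ_enc|/(2πε₀r) = (3.856×10^-7)/(2π·8.85×10^-12·0.00556) = 1.25×10^6 N/C.

E = 1.25e6 N/C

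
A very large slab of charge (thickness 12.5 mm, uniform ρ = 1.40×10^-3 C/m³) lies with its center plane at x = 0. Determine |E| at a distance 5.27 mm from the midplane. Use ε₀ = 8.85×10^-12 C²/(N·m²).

|E| ≈ 8.34×10^5 V/m

By symmetry E is perpendicular to the slab. A Gaussian pillbox from −5.27 mm to +5.27 mm (face area A) lies entirely within the slab.
Q_enc = ρ·(2x)·A and flux = 2EA, so 2EA = 2ρxA/ε₀ ⇒ E = |ρ|x/ε₀.
E = (1.40×10^-3)(0.00527)/(8.85×10^-12) = 8.34×10^5 N/C.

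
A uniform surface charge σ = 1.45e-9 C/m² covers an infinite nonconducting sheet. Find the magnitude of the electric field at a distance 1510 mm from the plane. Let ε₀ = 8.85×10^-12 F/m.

The symmetry is planar: E is normal to the sheet and the same magnitude on both sides. Take a pillbox straddling the sheet with end-cap area A.
Flux Φ = 2EA and Q_enc = σA, so 2EA = σA/ε₀ ⇒ E = |σ|/(2ε₀), independent of distance.
E = |σ|/(2ε₀) = (1.45×10^-9)/(2·8.85×10^-12) = 81.9 N/C.

|E| ≈ 81.9 V/m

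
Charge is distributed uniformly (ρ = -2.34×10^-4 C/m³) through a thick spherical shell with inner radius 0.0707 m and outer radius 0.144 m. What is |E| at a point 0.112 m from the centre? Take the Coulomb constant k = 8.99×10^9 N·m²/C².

E ≈ 7.39×10^5 N/C

Take a concentric spherical Gaussian surface of radius r = 0.112 m (within the shell material, 0.0707 m < r < 0.144 m).
Only the shell between 0.0707 m and r is enclosed: Q_enc = ρ·(4π/3)(r³ − a³) = (-2.34e-4)·(4π/3)·((0.112)³ − (0.0707)³) = -1.031×10^-6 C.
By Gauss's law, ∮E·dA = E·4πr² = Q_enc/ε₀.
E = k|Q_enc|/r² = (8.99×10^9)(1.031e-6)/(0.112)² = 7.39e5 N/C.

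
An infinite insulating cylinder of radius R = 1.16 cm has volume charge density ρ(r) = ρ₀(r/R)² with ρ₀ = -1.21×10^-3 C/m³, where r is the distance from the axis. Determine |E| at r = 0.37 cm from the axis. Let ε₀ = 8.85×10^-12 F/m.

E ≈ 1.29×10^4 N/C

Choose a coaxial cylinder of radius r = 0.37 cm (arbitrary length L) as the Gaussian surface (r < R).
λ_enc = ∫₀^r ρ(r')·2πr' dr' = (2πρ₀/R²)·r^4/4 = -2.647×10^-9 C/m.
Gauss's law: E·2πrL = λ_enc L/ε₀.
E = |λ_enc|/(2πε₀r) = (2.647×10^-9)/(2π·8.85×10^-12·0.0037) = 1.29×10^4 N/C.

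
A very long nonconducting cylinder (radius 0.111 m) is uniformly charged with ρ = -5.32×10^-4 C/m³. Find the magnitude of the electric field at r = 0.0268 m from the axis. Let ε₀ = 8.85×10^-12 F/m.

E ≈ 8.06e5 N/C

Coaxial Gaussian cylinder, radius r = 0.0268 m, length L (r < R).
Charge inside radius r per length L is ρ·πr²·L, so λ_enc = ρπr² = -1.20×10^-6 C/m.
Applying ∮E·dA = Q_enc/ε₀ with the end caps contributing no flux:
E = |λ_enc|/(2πε₀r) = (1.20e-6)/(2π·8.85×10^-12·0.0268) = 8.06×10^5 N/C.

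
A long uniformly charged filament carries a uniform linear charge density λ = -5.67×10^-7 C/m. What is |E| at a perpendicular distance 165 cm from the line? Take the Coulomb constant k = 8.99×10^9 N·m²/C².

6.18×10^3 N/C

Take a coaxial cylindrical Gaussian surface of radius r = 165 cm and length L.
Q_enc = λL, so λ_enc = -5.67×10^-7 C/m.
Applying ∮E·dA = Q_enc/ε₀ with the end caps contributing no flux:
E = 2k|λ_enc|/r = 2(8.99×10^9)(5.67×10^-7)/(1.65) = 6.18e3 N/C.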